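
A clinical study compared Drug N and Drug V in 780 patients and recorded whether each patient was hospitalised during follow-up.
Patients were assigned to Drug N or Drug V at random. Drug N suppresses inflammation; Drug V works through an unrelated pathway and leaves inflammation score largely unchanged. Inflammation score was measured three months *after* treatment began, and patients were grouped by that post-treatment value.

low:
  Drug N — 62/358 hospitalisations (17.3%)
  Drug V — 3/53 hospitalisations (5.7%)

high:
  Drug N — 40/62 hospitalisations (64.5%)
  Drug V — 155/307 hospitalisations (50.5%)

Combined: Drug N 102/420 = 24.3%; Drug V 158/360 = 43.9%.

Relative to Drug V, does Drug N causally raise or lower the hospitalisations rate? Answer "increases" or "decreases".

decreases

Because the drug influences inflammation score, inflammation score is a post-treatment mediator, not a confounder. Stratifying on it would bias the estimate; the causal effect is the crude pooled difference.
Pooled: Drug N 24.3% vs Drug V 43.9%; Drug N is lower overall.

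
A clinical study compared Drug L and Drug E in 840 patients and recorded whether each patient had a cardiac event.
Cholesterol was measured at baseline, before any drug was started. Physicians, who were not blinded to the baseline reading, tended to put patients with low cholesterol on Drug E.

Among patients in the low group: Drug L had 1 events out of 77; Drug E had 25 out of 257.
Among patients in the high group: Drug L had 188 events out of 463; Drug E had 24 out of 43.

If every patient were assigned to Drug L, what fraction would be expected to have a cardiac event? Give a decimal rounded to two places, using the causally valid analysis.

0.25

Since cholesterol is a pre-existing factor (not a product of the drug) and it affects the outcome on its own, it is a confounder. The stratified rates, not the pooled rate, identify the causal effect.
Standardising Drug L to the population cholesterol mix: 0.398·1/77 + 0.602·188/463 = 0.250.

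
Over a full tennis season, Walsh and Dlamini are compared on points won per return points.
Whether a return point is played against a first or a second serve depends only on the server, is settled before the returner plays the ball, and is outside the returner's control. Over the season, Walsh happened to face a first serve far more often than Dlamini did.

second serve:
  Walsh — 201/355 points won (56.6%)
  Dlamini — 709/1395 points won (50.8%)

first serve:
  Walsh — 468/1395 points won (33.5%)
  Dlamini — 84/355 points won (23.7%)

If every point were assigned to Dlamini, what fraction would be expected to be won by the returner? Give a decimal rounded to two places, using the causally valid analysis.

0.37

Walsh is higher inside every serve type stratum but Dlamini is higher in aggregate. Whether to stratify depends on how serve type relates to the player.
Nothing the player does changes serve type; the imbalance is an allocation artefact. With serve type also predicting the outcome, the pooled figure is confounded, and the within-stratum comparison is the causal one.
Standardising Dlamini to the population serve type mix: 0.500·709/1395 + 0.500·84/355 = 0.372.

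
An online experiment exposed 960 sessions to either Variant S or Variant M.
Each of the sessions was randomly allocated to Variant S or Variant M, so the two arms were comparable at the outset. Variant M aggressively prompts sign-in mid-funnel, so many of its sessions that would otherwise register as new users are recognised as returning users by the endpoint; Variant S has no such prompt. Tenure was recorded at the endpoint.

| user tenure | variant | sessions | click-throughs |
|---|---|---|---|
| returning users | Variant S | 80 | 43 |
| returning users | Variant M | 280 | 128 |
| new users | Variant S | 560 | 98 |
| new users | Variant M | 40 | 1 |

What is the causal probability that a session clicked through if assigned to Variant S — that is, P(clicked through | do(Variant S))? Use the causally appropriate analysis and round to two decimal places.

Within every user tenure level Variant S has the higher rate, yet pooled Variant M does — Simpson's reversal.
User tenure is recorded after the variant and is itself shifted by it — it sits on the causal path from variant to outcome. Conditioning on a mediator would strip out part of the effect we want; the pooled comparison gives the total causal effect.
So P(outcome | do(Variant S)) is just the pooled rate for Variant S: 141/640 = 0.220.

0.22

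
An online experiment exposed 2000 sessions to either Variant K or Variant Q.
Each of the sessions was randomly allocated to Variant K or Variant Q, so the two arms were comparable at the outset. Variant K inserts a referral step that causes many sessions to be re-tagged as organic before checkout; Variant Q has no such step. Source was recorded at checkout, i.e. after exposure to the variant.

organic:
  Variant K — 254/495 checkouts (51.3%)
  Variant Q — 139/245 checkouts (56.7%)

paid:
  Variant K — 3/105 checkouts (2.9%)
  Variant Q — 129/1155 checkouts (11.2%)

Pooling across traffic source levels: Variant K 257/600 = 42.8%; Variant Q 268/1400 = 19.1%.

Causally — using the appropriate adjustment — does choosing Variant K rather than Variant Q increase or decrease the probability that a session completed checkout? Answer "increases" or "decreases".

increases

Traffic source here is a post-treatment variable shaped by the variant; conditioning on it would introduce bias rather than remove it. The overall comparison is the causal one.
Pooled: Variant K 42.8% vs Variant Q 19.1%; Variant K is higher overall.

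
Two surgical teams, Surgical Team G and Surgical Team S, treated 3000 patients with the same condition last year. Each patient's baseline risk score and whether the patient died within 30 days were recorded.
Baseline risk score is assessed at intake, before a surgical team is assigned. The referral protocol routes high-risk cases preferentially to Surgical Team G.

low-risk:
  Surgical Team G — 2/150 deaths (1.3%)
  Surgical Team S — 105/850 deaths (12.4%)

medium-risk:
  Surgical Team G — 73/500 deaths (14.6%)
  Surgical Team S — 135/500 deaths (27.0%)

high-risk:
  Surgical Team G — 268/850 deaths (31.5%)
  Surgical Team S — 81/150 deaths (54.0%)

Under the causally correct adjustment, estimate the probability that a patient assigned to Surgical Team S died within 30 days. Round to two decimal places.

0.31

The stratified and pooled comparisons disagree (Surgical Team G wins within each baseline risk score; Surgical Team S wins overall), so the answer turns on the causal role of baseline risk score.
Here baseline risk score is a common cause — it drives both which surgical team a case falls under and the outcome. The crude comparison mixes populations; the stratum-specific rates are the causally relevant ones.
Standardising Surgical Team S to the population baseline risk score mix: 0.333·105/850 + 0.333·135/500 + 0.333·81/150 = 0.311.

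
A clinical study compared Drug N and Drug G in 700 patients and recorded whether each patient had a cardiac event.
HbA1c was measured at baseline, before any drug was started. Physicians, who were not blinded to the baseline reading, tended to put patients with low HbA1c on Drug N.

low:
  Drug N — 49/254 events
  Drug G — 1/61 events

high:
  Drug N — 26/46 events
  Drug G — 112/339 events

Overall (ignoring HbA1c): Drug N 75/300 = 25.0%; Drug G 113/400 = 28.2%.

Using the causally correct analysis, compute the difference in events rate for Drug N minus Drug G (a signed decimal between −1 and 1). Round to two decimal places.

+0.21

The stratified and pooled comparisons disagree (Drug G wins within each HbA1c; Drug N wins overall), so the answer turns on the causal role of HbA1c.
Here HbA1c is a common cause — it drives both which drug a case falls under and the outcome. The crude comparison mixes populations; the stratum-specific rates are the causally relevant ones.
Adjusting over the population distribution of HbA1c: 0.450·(0.193−0.016) + 0.550·(0.565−0.330) = +0.209.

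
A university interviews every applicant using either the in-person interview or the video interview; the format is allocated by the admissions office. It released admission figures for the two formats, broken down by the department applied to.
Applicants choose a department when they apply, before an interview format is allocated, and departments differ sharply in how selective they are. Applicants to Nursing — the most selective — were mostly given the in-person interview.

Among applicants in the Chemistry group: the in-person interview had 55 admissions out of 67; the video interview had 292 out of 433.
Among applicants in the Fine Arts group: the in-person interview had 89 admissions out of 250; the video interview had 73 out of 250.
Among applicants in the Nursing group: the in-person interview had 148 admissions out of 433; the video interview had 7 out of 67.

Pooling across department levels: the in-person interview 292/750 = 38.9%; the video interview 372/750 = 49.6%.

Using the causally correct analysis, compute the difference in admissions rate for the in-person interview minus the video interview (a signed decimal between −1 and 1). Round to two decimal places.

Here department is a common cause — it drives both which interview format a case falls under and the outcome. The crude comparison mixes populations; the stratum-specific rates are the causally relevant ones.
Adjusting over the population distribution of department: 0.333·(0.821−0.674) + 0.333·(0.356−0.292) + 0.333·(0.342−0.104) = +0.149.

+0.15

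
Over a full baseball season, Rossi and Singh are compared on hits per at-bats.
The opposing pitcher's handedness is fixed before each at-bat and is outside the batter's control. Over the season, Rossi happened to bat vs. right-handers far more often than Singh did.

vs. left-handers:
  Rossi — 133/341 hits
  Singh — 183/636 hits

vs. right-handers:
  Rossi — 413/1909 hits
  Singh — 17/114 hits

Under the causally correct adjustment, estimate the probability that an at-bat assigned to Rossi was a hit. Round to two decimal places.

0.27

The stratified and pooled comparisons disagree (Rossi wins within each pitcher handedness; Singh wins overall), so the answer turns on the causal role of pitcher handedness.
Pitcher handedness satisfies the back-door criterion: it is not a descendant of the player, and it blocks the spurious path from player to outcome. Adjusting for it (i.e., using the within-pitcher handedness rates) gives the causal effect.
Standardising Rossi to the population pitcher handedness mix: 0.326·133/341 + 0.674·413/1909 = 0.273.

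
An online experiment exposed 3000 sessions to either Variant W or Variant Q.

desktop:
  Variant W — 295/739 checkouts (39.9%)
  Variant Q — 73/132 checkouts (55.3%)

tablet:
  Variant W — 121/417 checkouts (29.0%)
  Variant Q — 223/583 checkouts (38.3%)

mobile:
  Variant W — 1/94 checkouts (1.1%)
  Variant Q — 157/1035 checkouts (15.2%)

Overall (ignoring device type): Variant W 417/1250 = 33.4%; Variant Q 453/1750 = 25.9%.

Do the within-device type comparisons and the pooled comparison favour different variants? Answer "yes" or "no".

Within each device type level (desktop 39.9% vs 55.3%; tablet 29.0% vs 38.3%; mobile 1.1% vs 15.2%), Variant Q has the higher rate every time. Pooled: 33.4% vs 25.9% — Variant W has the higher rate overall. The two comparisons disagree.

yes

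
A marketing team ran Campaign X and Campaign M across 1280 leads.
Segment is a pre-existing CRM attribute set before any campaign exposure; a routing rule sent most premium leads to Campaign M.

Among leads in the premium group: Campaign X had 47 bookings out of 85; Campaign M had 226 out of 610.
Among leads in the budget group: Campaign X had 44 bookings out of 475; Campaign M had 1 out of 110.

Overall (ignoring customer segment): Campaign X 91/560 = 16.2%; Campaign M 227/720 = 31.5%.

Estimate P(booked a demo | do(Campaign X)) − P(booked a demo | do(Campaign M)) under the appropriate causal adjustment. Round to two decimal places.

Since customer segment is a pre-existing factor (not a product of the campaign) and it affects the outcome on its own, it is a confounder. The stratified rates, not the pooled rate, identify the causal effect.
Adjusting over the population distribution of customer segment: 0.543·(0.553−0.370) + 0.457·(0.093−0.009) = +0.137.

+0.14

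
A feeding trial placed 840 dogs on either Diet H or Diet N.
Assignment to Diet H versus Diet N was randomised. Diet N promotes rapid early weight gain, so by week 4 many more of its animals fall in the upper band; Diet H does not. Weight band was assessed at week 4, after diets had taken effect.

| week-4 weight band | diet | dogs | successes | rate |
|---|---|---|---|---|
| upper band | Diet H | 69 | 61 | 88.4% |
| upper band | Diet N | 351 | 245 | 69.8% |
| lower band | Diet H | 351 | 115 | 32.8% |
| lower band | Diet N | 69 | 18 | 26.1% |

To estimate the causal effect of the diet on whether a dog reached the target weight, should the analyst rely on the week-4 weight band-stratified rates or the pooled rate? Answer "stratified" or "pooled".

Within every week-4 weight band level Diet H has the higher rate, yet pooled Diet N does — Simpson's reversal.
Because the diet influences week-4 weight band, week-4 weight band is a post-treatment mediator, not a confounder. Stratifying on it would bias the estimate; the causal effect is the crude pooled difference.
Pooled: Diet H 41.9% vs Diet N 62.6%; Diet N is higher overall.

pooled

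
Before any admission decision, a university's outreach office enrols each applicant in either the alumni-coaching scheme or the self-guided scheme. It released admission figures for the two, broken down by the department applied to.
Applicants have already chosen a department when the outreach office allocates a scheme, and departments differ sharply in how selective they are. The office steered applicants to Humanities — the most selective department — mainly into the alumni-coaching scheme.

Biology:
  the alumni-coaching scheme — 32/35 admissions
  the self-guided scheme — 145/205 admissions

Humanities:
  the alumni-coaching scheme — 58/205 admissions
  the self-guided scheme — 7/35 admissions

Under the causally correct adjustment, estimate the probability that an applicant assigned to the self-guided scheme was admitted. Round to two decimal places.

Since department is a pre-existing factor (not a product of the outreach scheme) and it affects the outcome on its own, it is a confounder. The stratified rates, not the pooled rate, identify the causal effect.
Standardising the self-guided scheme to the population department mix: 0.500·145/205 + 0.500·7/35 = 0.454.

0.45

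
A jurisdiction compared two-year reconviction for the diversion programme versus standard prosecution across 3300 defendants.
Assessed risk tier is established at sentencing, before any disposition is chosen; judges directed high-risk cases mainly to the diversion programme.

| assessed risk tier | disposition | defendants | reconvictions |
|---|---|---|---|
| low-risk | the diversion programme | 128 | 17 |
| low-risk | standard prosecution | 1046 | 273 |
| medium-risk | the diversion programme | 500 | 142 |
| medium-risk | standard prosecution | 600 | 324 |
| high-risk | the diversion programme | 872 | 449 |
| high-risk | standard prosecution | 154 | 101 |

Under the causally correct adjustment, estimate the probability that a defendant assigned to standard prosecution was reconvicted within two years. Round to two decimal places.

Assessed risk tier differs across dispositions for reasons unrelated to any effect of the disposition itself, and it separately predicts the outcome — a classic confounder. We must compare within assessed risk tier levels.
Standardising standard prosecution to the population assessed risk tier mix: 0.356·273/1046 + 0.333·324/600 + 0.311·101/154 = 0.477.

0.48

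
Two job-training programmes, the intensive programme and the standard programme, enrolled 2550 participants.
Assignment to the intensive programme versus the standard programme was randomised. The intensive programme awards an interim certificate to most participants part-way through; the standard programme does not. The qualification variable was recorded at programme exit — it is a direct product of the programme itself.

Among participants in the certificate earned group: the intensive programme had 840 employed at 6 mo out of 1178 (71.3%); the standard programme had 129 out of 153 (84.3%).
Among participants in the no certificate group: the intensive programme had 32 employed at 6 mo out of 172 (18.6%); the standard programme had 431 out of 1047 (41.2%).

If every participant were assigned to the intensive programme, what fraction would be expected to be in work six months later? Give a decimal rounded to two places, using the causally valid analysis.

0.65

The distribution of qualification attained during the programme is itself part of what the programme does — it is an intermediate outcome. Holding it fixed would remove that part of the effect; the total effect is the pooled difference.
So P(outcome | do(the intensive programme)) is just the pooled rate for the intensive programme: 872/1350 = 0.646.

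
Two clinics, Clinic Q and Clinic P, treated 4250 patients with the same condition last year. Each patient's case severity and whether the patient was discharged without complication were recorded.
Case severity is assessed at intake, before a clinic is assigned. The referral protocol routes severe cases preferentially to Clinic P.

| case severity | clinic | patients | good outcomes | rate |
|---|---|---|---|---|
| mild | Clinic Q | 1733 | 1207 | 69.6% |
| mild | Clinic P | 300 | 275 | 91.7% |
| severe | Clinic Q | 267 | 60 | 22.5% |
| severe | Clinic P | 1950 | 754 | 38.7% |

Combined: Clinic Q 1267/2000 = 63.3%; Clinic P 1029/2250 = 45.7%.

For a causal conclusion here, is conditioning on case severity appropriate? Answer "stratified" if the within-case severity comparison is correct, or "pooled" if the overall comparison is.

Nothing the clinic does changes case severity; the imbalance is an allocation artefact. With case severity also predicting the outcome, the pooled figure is confounded, and the within-stratum comparison is the causal one.
Within each level — mild: 69.6% vs 91.7%; severe: 22.5% vs 38.7% — Clinic P is higher every time.

stratified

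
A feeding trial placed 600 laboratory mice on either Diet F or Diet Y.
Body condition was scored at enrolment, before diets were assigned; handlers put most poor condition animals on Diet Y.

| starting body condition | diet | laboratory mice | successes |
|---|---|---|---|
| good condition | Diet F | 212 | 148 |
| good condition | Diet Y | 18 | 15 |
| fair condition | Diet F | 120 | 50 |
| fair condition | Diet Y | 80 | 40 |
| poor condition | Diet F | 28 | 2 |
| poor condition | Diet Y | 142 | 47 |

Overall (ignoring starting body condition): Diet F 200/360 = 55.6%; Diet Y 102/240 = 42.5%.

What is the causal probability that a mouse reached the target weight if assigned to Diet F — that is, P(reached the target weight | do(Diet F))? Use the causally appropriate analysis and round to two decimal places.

The starting body condition-specific comparison favours Diet Y throughout, but the pooled figures favour Diet F. The question is whether to condition on starting body condition.
Nothing the diet does changes starting body condition; the imbalance is an allocation artefact. With starting body condition also predicting the outcome, the pooled figure is confounded, and the within-stratum comparison is the causal one.
Standardising Diet F to the population starting body condition mix: 0.383·148/212 + 0.333·50/120 + 0.283·2/28 = 0.427.

0.43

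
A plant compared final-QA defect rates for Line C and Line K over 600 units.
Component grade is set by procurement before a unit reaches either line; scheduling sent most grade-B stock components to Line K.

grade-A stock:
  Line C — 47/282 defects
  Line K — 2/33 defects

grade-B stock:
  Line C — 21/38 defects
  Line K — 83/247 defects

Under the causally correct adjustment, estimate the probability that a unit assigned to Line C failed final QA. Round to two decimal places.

0.35

Within every component grade level Line K has the lower rate, yet pooled Line C does — Simpson's reversal.
Component grade satisfies the back-door criterion: it is not a descendant of the line, and it blocks the spurious path from line to outcome. Adjusting for it (i.e., using the within-component grade rates) gives the causal effect.
Standardising Line C to the population component grade mix: 0.525·47/282 + 0.475·21/38 = 0.350.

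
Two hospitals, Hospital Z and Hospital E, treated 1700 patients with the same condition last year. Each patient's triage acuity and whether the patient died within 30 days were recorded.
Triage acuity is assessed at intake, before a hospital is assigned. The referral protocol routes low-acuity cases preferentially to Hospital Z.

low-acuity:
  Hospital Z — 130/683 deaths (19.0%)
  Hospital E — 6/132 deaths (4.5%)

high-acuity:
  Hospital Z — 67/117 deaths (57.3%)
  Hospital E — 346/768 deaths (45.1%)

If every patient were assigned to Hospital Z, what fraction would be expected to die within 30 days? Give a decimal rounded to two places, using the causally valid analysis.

0.39

The triage acuity-specific comparison favours Hospital E throughout, but the pooled figures favour Hospital Z. The question is whether to condition on triage acuity.
The imbalance in triage acuity arose from how patients were allocated, not from anything the hospital did; and triage acuity independently affects the outcome. The pooled gap is confounded — condition on triage acuity.
Standardising Hospital Z to the population triage acuity mix: 0.479·130/683 + 0.521·67/117 = 0.389.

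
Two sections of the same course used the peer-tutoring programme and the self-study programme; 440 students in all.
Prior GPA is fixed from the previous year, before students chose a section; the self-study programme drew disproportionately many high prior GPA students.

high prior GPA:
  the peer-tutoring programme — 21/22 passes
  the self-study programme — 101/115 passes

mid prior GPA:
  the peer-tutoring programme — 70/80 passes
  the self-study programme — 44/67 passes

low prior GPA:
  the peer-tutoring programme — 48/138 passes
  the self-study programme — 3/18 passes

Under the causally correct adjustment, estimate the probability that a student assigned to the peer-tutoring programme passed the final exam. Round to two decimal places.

0.71

Here prior GPA band is a common cause — it drives both which teaching method a case falls under and the outcome. The crude comparison mixes populations; the stratum-specific rates are the causally relevant ones.
Standardising the peer-tutoring programme to the population prior GPA band mix: 0.311·21/22 + 0.334·70/80 + 0.355·48/138 = 0.713.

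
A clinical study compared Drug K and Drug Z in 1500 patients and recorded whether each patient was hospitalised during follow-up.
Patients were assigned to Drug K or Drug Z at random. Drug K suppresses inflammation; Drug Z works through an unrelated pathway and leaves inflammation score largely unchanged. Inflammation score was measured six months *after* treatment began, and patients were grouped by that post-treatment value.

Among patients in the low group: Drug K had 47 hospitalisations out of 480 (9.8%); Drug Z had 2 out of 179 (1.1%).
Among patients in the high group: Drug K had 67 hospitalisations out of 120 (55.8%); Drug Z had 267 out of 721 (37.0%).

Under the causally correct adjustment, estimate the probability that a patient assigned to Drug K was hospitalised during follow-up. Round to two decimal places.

Stratifying would compare drugs among patients the drugs themselves sorted into inflammation score groups — a form of selection on an intermediate. The unconditioned pooled rates give the total causal effect.
So P(outcome | do(Drug K)) is just the pooled rate for Drug K: 114/600 = 0.190.

0.19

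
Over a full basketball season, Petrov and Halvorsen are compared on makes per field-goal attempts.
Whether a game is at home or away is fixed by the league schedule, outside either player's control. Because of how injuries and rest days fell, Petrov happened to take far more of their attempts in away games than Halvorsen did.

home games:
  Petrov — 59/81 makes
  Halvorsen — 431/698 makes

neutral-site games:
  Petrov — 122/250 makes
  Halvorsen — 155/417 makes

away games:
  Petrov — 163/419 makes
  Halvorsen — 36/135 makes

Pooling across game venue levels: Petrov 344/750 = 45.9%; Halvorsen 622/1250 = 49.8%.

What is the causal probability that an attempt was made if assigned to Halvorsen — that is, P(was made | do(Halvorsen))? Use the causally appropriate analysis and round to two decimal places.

Petrov is higher inside every game venue stratum but Halvorsen is higher in aggregate. Whether to stratify depends on how game venue relates to the player.
Game venue satisfies the back-door criterion: it is not a descendant of the player, and it blocks the spurious path from player to outcome. Adjusting for it (i.e., using the within-game venue rates) gives the causal effect.
Standardising Halvorsen to the population game venue mix: 0.390·431/698 + 0.334·155/417 + 0.277·36/135 = 0.438.

0.44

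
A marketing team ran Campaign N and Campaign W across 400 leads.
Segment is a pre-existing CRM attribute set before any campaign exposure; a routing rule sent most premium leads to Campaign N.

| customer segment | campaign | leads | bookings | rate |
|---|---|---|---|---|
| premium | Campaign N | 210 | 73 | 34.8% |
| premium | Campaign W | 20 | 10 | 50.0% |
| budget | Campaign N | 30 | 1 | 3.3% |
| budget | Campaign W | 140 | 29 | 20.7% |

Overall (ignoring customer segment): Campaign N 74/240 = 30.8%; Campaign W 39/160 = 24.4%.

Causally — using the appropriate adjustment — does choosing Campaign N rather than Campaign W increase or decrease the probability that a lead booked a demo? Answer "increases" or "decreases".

The stratified and pooled comparisons disagree (Campaign W wins within each customer segment; Campaign N wins overall), so the answer turns on the causal role of customer segment.
Customer segment differs across campaigns for reasons unrelated to any effect of the campaign itself, and it separately predicts the outcome — a classic confounder. We must compare within customer segment levels.
Within each level — premium: 34.8% vs 50.0%; budget: 3.3% vs 20.7% — Campaign W is higher every time.

decreases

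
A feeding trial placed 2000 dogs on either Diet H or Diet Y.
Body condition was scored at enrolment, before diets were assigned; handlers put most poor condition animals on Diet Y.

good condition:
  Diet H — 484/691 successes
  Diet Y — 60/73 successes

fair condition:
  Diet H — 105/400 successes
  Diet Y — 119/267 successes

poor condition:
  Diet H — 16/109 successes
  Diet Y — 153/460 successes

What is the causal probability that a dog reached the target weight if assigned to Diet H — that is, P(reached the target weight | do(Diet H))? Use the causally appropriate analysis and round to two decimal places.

0.40

Diet Y is higher inside every starting body condition stratum but Diet H is higher in aggregate. Whether to stratify depends on how starting body condition relates to the diet.
Starting body condition differs across diets for reasons unrelated to any effect of the diet itself, and it separately predicts the outcome — a classic confounder. We must compare within starting body condition levels.
Standardising Diet H to the population starting body condition mix: 0.382·484/691 + 0.334·105/400 + 0.284·16/109 = 0.397.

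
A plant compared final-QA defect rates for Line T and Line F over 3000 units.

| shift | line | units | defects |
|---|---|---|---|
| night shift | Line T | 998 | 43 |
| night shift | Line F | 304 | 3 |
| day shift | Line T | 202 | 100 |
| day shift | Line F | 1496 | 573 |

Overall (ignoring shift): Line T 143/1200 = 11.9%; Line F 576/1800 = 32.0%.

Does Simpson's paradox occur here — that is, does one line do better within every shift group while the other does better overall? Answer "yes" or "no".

Within each shift level (night shift 4.3% vs 1.0%; day shift 49.5% vs 38.3%), Line F has the lower rate every time. Pooled: 11.9% vs 32.0% — Line T has the lower rate overall. The two comparisons disagree.

yes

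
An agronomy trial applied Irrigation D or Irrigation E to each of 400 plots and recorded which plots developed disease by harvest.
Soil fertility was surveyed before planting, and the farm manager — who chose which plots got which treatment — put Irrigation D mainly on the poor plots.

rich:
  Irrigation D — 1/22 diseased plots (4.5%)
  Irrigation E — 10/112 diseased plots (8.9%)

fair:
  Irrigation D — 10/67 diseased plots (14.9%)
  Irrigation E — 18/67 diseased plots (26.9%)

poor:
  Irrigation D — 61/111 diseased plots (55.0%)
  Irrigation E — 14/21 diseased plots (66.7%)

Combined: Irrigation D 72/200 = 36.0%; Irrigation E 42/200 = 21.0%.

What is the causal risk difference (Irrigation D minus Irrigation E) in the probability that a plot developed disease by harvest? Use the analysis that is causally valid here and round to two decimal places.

The soil fertility-specific comparison favours Irrigation D throughout, but the pooled figures favour Irrigation E. The question is whether to condition on soil fertility.
The imbalance in soil fertility arose from how plots were allocated, not from anything the irrigation did; and soil fertility independently affects the outcome. The pooled gap is confounded — condition on soil fertility.
Adjusting over the population distribution of soil fertility: 0.335·(0.045−0.089) + 0.335·(0.149−0.269) + 0.330·(0.550−0.667) = -0.093.

-0.09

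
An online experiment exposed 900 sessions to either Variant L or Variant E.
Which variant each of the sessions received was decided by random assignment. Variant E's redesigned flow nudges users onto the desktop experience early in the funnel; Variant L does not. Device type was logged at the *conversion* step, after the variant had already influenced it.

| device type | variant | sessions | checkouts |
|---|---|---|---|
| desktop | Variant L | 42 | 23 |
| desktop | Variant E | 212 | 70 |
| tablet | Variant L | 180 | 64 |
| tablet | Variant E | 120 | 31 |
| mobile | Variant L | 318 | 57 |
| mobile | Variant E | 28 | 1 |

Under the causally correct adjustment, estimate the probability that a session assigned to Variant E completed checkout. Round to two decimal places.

Device type lies on the pathway variant → device type → outcome, so adjusting for it blocks the indirect effect. For the total causal effect of variant, use the unadjusted pooled rates.
So P(outcome | do(Variant E)) is just the pooled rate for Variant E: 102/360 = 0.283.

0.28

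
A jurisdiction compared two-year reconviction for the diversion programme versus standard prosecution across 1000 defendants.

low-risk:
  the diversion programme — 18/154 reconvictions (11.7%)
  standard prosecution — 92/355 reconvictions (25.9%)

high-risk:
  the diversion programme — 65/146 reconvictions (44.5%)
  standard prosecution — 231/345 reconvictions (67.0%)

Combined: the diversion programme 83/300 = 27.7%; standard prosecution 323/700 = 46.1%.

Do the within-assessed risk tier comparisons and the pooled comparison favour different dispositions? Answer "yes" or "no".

no

Within each assessed risk tier level (low-risk 11.7% vs 25.9%; high-risk 44.5% vs 67.0%), the diversion programme has the lower rate every time. Pooled: 27.7% vs 46.1% — the diversion programme has the lower rate overall. They agree.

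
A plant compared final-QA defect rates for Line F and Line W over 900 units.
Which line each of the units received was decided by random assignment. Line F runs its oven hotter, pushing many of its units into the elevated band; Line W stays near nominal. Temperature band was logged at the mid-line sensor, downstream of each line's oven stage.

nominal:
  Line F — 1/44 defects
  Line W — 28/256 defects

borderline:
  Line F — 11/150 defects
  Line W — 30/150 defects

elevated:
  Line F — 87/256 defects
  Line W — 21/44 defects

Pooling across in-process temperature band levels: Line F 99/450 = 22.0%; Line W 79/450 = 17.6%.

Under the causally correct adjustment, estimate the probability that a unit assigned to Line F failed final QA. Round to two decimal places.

0.22

The stratified and pooled comparisons disagree (Line F wins within each in-process temperature band; Line W wins overall), so the answer turns on the causal role of in-process temperature band.
The distribution of in-process temperature band is itself part of what the line does — it is an intermediate outcome. Holding it fixed would remove that part of the effect; the total effect is the pooled difference.
So P(outcome | do(Line F)) is just the pooled rate for Line F: 99/450 = 0.220.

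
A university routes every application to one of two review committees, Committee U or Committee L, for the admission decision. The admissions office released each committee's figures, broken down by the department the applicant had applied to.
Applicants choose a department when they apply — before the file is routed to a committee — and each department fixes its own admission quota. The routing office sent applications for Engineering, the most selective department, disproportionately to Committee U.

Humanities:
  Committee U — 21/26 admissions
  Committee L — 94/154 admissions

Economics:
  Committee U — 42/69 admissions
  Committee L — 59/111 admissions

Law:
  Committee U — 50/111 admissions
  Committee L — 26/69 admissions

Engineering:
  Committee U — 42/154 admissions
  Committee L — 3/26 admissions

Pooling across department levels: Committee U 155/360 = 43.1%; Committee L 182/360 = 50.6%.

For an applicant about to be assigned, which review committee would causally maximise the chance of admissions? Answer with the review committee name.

Committee U

The stratified and pooled comparisons disagree (Committee U wins within each department; Committee L wins overall), so the answer turns on the causal role of department.
Since department is a pre-existing factor (not a product of the review committee) and it affects the outcome on its own, it is a confounder. The stratified rates, not the pooled rate, identify the causal effect.
Within each level — Humanities: 80.8% vs 61.0%; Economics: 60.9% vs 53.2%; Law: 45.0% vs 37.7%; Engineering: 27.3% vs 11.5% — Committee U is higher every time.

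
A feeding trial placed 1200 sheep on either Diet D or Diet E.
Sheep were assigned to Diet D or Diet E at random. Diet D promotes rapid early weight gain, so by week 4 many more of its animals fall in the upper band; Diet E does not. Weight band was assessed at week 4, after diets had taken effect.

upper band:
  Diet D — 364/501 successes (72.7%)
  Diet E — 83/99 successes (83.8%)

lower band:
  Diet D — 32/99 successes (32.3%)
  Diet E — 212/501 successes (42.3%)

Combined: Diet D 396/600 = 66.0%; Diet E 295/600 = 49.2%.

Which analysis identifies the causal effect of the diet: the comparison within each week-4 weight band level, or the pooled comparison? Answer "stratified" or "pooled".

The week-4 weight band-specific comparison favours Diet E throughout, but the pooled figures favour Diet D. The question is whether to condition on week-4 weight band.
Stratifying would compare diets among sheep the diets themselves sorted into week-4 weight band groups — a form of selection on an intermediate. The unconditioned pooled rates give the total causal effect.
Pooled: Diet D 66.0% vs Diet E 49.2%; Diet D is higher overall.

pooled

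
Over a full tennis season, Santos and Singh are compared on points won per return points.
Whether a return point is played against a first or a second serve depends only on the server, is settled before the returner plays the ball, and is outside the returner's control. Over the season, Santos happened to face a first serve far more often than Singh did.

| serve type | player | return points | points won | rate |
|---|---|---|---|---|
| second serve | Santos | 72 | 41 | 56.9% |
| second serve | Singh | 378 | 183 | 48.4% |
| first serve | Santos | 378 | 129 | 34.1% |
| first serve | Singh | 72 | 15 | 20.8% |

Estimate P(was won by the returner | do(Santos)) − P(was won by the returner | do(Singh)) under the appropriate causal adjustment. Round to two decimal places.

+0.11

Serve type satisfies the back-door criterion: it is not a descendant of the player, and it blocks the spurious path from player to outcome. Adjusting for it (i.e., using the within-serve type rates) gives the causal effect.
Adjusting over the population distribution of serve type: 0.500·(0.569−0.484) + 0.500·(0.341−0.208) = +0.109.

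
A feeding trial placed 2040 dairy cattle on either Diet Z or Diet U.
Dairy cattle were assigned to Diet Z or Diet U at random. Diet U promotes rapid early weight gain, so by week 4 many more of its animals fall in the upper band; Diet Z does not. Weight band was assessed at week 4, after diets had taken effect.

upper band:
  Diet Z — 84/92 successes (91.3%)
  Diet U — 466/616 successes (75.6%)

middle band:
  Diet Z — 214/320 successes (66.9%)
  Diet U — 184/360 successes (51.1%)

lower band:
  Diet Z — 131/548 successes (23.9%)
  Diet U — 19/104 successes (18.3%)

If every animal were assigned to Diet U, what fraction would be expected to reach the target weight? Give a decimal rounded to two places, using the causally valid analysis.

0.62

The stratified and pooled comparisons disagree (Diet Z wins within each week-4 weight band; Diet U wins overall), so the answer turns on the causal role of week-4 weight band.
Week-4 weight band lies on the pathway diet → week-4 weight band → outcome, so adjusting for it blocks the indirect effect. For the total causal effect of diet, use the unadjusted pooled rates.
So P(outcome | do(Diet U)) is just the pooled rate for Diet U: 669/1080 = 0.619.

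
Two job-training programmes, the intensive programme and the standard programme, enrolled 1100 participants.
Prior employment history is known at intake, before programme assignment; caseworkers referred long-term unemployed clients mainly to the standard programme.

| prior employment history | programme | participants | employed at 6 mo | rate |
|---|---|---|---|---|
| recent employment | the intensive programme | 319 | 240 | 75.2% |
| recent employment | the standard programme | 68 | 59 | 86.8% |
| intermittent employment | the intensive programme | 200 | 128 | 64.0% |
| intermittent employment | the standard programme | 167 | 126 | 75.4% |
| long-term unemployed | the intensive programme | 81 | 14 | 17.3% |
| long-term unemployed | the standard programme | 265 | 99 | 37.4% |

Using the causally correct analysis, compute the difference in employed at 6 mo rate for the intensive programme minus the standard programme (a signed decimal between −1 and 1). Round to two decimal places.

Nothing the programme does changes prior employment history; the imbalance is an allocation artefact. With prior employment history also predicting the outcome, the pooled figure is confounded, and the within-stratum comparison is the causal one.
Adjusting over the population distribution of prior employment history: 0.352·(0.752−0.868) + 0.334·(0.640−0.754) + 0.315·(0.173−0.374) = -0.142.

-0.14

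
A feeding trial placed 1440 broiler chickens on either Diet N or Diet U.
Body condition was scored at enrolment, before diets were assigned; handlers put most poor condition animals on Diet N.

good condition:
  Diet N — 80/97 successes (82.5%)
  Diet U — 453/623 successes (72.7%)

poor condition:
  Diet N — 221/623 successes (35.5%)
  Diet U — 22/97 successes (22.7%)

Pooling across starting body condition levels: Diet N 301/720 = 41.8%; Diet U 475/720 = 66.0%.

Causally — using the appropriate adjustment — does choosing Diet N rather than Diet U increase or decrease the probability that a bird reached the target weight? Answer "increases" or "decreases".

Nothing the diet does changes starting body condition; the imbalance is an allocation artefact. With starting body condition also predicting the outcome, the pooled figure is confounded, and the within-stratum comparison is the causal one.
Within each level — good condition: 82.5% vs 72.7%; poor condition: 35.5% vs 22.7% — Diet N is higher every time.

increases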